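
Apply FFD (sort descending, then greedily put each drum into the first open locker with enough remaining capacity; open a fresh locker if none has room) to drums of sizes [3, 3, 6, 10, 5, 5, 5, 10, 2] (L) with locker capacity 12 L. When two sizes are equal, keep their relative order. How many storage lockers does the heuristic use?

5

Sorted descending: 10, 10, 6, 5, 5, 5, 3, 3, 2.
  10 → locker 1 (new)  [load 10/12]
  10 → locker 2 (new)  [load 10/12]
  6 → locker 3 (new)  [load 6/12]
  5 → locker 3  [load 11/12]
  5 → locker 4 (new)  [load 5/12]
  5 → locker 4  [load 10/12]
  3 → locker 5 (new)  [load 3/12]
  3 → locker 5  [load 6/12]
  2 → locker 1  [load 12/12]
5 storage lockers opened.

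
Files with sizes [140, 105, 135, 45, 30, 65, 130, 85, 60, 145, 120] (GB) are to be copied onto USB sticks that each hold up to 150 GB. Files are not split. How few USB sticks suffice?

8

Total = 145 + 140 + 135 + 130 + 120 + 105 + 85 + 65 + 60 + 45 + 30 = 1060 GB.
Lower bound: ⌈1060/150⌉ = 8 USB sticks.
A packing using 8 USB sticks:
  USB stick 1: 145 = 145
  USB stick 2: 140 = 140
  USB stick 3: 135 = 135
  USB stick 4: 130 = 130
  USB stick 5: 120 + 30 = 150
  USB stick 6: 105 + 45 = 150
  USB stick 7: 85 + 65 = 150
  USB stick 8: 60 = 60
This matches the lower bound, so 8 is optimal.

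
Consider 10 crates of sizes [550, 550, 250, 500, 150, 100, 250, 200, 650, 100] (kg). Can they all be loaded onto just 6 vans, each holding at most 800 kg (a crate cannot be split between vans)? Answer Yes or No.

Yes

A valid assignment using 5 vans:
  van 1: 650 + 150 = 800
  van 2: 550 + 250 = 800
  van 3: 550 + 250 = 800
  van 4: 500 + 200 + 100 = 800
  van 5: 100 = 100
That uses only 5 ≤ 6, so 6 vans are enough.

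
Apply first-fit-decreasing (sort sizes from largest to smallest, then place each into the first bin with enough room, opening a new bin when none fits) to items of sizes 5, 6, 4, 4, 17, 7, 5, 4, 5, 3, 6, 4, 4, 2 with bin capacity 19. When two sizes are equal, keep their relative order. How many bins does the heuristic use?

Sorted descending: 17, 7, 6, 6, 5, 5, 5, 4, 4, 4, 4, 4, 3, 2.
  17 → bin 1 (new)  [load 17/19]
  7 → bin 2 (new)  [load 7/19]
  6 → bin 2  [load 13/19]
  6 → bin 2  [load 19/19]
  5 → bin 3 (new)  [load 5/19]
  5 → bin 3  [load 10/19]
  5 → bin 3  [load 15/19]
  4 → bin 3  [load 19/19]
  4 → bin 4 (new)  [load 4/19]
  4 → bin 4  [load 8/19]
  4 → bin 4  [load 12/19]
  4 → bin 4  [load 16/19]
  3 → bin 4  [load 19/19]
  2 → bin 1  [load 19/19]
4 bins opened.

4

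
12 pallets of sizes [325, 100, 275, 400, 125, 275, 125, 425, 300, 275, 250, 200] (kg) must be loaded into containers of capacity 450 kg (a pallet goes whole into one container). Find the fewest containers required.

Total = 425 + 400 + 325 + 300 + 275 + 275 + 275 + 250 + 200 + 125 + 125 + 100 = 3075 kg.
Lower bound: ⌈3075/450⌉ = 7 containers.
Also, 8 pallets each exceed 225 kg, and no two of those can share a container, so at least 8 containers are needed.
A packing using 8 containers:
  container 1: 425 = 425
  container 2: 400 = 400
  container 3: 325 + 125 = 450
  container 4: 300 + 125 = 425
  container 5: 275 + 100 = 375
  container 6: 275 = 275
  container 7: 275 = 275
  container 8: 250 + 200 = 450
This matches the lower bound, so 8 is optimal.

8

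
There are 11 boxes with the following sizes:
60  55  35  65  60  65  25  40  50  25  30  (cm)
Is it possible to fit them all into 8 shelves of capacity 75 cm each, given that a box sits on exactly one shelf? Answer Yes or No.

Yes

A valid assignment using 8 shelves:
  shelf 1: 65 = 65
  shelf 2: 65 = 65
  shelf 3: 60 = 60
  shelf 4: 60 = 60
  shelf 5: 55 = 55
  shelf 6: 50 + 25 = 75
  shelf 7: 40 + 35 = 75
  shelf 8: 30 + 25 = 55
Every load is within 75 cm, so 8 shelves suffice.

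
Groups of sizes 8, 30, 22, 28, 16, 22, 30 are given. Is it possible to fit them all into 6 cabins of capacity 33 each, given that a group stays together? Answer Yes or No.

A valid assignment using 6 cabins:
  cabin 1: 30 = 30
  cabin 2: 30 = 30
  cabin 3: 28 = 28
  cabin 4: 22 + 8 = 30
  cabin 5: 22 = 22
  cabin 6: 16 = 16
Every load is within 33, so 6 cabins suffice.

Yes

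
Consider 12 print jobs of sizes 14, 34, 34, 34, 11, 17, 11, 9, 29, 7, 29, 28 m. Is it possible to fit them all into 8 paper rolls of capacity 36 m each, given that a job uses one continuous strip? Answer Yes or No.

Yes

A valid assignment using 8 paper rolls:
  roll 1: 34 = 34
  roll 2: 34 = 34
  roll 3: 34 = 34
  roll 4: 29 + 7 = 36
  roll 5: 29 = 29
  roll 6: 28 = 28
  roll 7: 17 + 14 = 31
  roll 8: 11 + 11 + 9 = 31
Every load is within 36 m, so 8 paper rolls suffice.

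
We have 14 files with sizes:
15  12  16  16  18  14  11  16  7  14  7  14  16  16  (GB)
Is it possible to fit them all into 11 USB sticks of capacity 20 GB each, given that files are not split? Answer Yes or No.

No

Total = 192 GB; ⌈192/20⌉ = 10.
12 files each exceed half the capacity and cannot share a USB stick, forcing at least 12 USB sticks.
At least 12 USB sticks are required, but only 11 are allowed.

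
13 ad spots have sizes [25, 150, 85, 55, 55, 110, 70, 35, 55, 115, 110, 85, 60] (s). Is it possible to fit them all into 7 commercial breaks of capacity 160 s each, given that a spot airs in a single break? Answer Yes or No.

No

Total = 1010 s; ⌈1010/160⌉ = 7.
The bound of 7 does not rule out 7, but exhaustive search shows no assignment into 7 commercial breaks of capacity 160 s exists — the minimum is 8.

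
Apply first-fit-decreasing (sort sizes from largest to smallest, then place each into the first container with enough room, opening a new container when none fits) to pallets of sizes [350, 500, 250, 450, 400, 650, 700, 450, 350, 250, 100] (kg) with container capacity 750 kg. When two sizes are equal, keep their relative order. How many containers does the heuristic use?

Sorted descending: 700, 650, 500, 450, 450, 400, 350, 350, 250, 250, 100.
  700 → container 1 (new)  [load 700/750]
  650 → container 2 (new)  [load 650/750]
  500 → container 3 (new)  [load 500/750]
  450 → container 4 (new)  [load 450/750]
  450 → container 5 (new)  [load 450/750]
  400 → container 6 (new)  [load 400/750]
  350 → container 6  [load 750/750]
  350 → container 7 (new)  [load 350/750]
  250 → container 3  [load 750/750]
  250 → container 4  [load 700/750]
  100 → container 2  [load 750/750]
7 containers opened.

7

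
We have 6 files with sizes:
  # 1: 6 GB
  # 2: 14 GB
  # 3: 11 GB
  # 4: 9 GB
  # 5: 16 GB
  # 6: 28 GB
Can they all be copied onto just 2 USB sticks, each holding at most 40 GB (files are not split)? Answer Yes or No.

No

Total = 84 GB; ⌈84/40⌉ = 3.
At least 3 USB sticks are required, but only 2 are allowed.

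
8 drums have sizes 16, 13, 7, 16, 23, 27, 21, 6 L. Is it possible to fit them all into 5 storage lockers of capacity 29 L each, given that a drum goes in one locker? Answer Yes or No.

Yes

A valid assignment using 5 storage lockers:
  locker 1: 27 = 27
  locker 2: 23 + 6 = 29
  locker 3: 21 + 7 = 28
  locker 4: 16 + 13 = 29
  locker 5: 16 = 16
Every load is within 29 L, so 5 storage lockers suffice.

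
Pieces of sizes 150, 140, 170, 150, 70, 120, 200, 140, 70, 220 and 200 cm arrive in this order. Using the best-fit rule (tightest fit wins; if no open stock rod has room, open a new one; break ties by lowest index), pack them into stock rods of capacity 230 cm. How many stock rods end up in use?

9

  150 → stock rod 1 (new)  [load 150/230]
  140 → stock rod 2 (new)  [load 140/230]
  170 → stock rod 3 (new)  [load 170/230]
  150 → stock rod 4 (new)  [load 150/230]
  70 → stock rod 1  [load 220/230]
  120 → stock rod 5 (new)  [load 120/230]
  200 → stock rod 6 (new)  [load 200/230]
  140 → stock rod 7 (new)  [load 140/230]
  70 → stock rod 4  [load 220/230]
  220 → stock rod 8 (new)  [load 220/230]
  200 → stock rod 9 (new)  [load 200/230]
9 stock rods opened.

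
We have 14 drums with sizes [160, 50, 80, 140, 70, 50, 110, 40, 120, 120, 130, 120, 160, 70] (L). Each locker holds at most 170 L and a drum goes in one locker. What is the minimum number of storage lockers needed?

Total = 160 + 160 + 140 + 130 + 120 + 120 + 120 + 110 + 80 + 70 + 70 + 50 + 50 + 40 = 1420 L.
Lower bound: ⌈1420/170⌉ = 9 storage lockers.
A packing using 10 storage lockers:
  locker 1: 160 = 160
  locker 2: 160 = 160
  locker 3: 140 = 140
  locker 4: 130 + 40 = 170
  locker 5: 120 + 50 = 170
  locker 6: 120 + 50 = 170
  locker 7: 120 = 120
  locker 8: 110 = 110
  locker 9: 80 + 70 = 150
  locker 10: 70 = 70
No arrangement into 9 storage lockers stays within capacity, so 10 is optimal.

10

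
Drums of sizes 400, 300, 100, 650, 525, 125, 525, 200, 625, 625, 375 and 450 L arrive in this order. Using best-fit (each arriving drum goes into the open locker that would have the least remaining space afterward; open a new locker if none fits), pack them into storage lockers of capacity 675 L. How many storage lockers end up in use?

  400 → locker 1 (new)  [load 400/675]
  300 → locker 2 (new)  [load 300/675]
  100 → locker 1  [load 500/675]
  650 → locker 3 (new)  [load 650/675]
  525 → locker 4 (new)  [load 525/675]
  125 → locker 4  [load 650/675]
  525 → locker 5 (new)  [load 525/675]
  200 → locker 2  [load 500/675]
  625 → locker 6 (new)  [load 625/675]
  625 → locker 7 (new)  [load 625/675]
  375 → locker 8 (new)  [load 375/675]
  450 → locker 9 (new)  [load 450/675]
9 storage lockers opened.

9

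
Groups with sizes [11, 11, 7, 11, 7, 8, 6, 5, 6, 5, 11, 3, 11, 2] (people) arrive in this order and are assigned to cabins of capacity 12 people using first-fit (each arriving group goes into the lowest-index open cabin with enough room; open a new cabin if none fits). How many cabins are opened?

10

  11 → cabin 1 (new)  [load 11/12]
  11 → cabin 2 (new)  [load 11/12]
  7 → cabin 3 (new)  [load 7/12]
  11 → cabin 4 (new)  [load 11/12]
  7 → cabin 5 (new)  [load 7/12]
  8 → cabin 6 (new)  [load 8/12]
  6 → cabin 7 (new)  [load 6/12]
  5 → cabin 3  [load 12/12]
  6 → cabin 7  [load 12/12]
  5 → cabin 5  [load 12/12]
  11 → cabin 8 (new)  [load 11/12]
  3 → cabin 6  [load 11/12]
  11 → cabin 9 (new)  [load 11/12]
  2 → cabin 10 (new)  [load 2/12]
10 cabins opened.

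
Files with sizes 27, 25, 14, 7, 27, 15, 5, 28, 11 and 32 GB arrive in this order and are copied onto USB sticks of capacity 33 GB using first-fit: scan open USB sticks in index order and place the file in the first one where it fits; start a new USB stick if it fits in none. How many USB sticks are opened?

7

  27 → USB stick 1 (new)  [load 27/33]
  25 → USB stick 2 (new)  [load 25/33]
  14 → USB stick 3 (new)  [load 14/33]
  7 → USB stick 2  [load 32/33]
  27 → USB stick 4 (new)  [load 27/33]
  15 → USB stick 3  [load 29/33]
  5 → USB stick 1  [load 32/33]
  28 → USB stick 5 (new)  [load 28/33]
  11 → USB stick 6 (new)  [load 11/33]
  32 → USB stick 7 (new)  [load 32/33]
7 USB sticks opened.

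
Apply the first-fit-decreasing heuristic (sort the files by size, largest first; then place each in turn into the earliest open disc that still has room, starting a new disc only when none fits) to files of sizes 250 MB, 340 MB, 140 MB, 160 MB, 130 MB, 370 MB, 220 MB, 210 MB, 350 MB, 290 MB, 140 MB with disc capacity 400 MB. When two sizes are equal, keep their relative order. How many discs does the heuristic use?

8

Sorted descending: 370, 350, 340, 290, 250, 220, 210, 160, 140, 140, 130.
  370 → disc 1 (new)  [load 370/400]
  350 → disc 2 (new)  [load 350/400]
  340 → disc 3 (new)  [load 340/400]
  290 → disc 4 (new)  [load 290/400]
  250 → disc 5 (new)  [load 250/400]
  220 → disc 6 (new)  [load 220/400]
  210 → disc 7 (new)  [load 210/400]
  160 → disc 6  [load 380/400]
  140 → disc 5  [load 390/400]
  140 → disc 7  [load 350/400]
  130 → disc 8 (new)  [load 130/400]
8 discs opened.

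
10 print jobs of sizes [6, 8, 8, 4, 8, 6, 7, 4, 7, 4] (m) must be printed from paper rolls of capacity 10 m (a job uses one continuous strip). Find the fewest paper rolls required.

8

Total = 8 + 8 + 8 + 7 + 7 + 6 + 6 + 4 + 4 + 4 = 62 m.
Lower bound: ⌈62/10⌉ = 7 paper rolls.
A packing using 8 paper rolls:
  roll 1: 8 = 8
  roll 2: 8 = 8
  roll 3: 8 = 8
  roll 4: 7 = 7
  roll 5: 7 = 7
  roll 6: 6 + 4 = 10
  roll 7: 6 + 4 = 10
  roll 8: 4 = 4
No arrangement into 7 paper rolls stays within capacity, so 8 is optimal.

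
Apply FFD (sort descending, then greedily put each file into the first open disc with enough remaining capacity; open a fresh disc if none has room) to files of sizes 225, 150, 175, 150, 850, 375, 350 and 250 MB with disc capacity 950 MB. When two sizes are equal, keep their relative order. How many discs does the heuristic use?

3

Sorted descending: 850, 375, 350, 250, 225, 175, 150, 150.
  850 → disc 1 (new)  [load 850/950]
  375 → disc 2 (new)  [load 375/950]
  350 → disc 2  [load 725/950]
  250 → disc 3 (new)  [load 250/950]
  225 → disc 2  [load 950/950]
  175 → disc 3  [load 425/950]
  150 → disc 3  [load 575/950]
  150 → disc 3  [load 725/950]
3 discs opened.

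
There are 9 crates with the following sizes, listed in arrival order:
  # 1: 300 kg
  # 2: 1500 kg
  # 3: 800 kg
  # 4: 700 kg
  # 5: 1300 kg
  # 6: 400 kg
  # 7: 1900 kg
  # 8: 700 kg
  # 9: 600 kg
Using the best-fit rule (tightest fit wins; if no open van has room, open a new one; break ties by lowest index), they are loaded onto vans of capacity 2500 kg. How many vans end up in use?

  300 → van 1 (new)  [load 300/2500]
  1500 → van 1  [load 1800/2500]
  800 → van 2 (new)  [load 800/2500]
  700 → van 1  [load 2500/2500]
  1300 → van 2  [load 2100/2500]
  400 → van 2  [load 2500/2500]
  1900 → van 3 (new)  [load 1900/2500]
  700 → van 4 (new)  [load 700/2500]
  600 → van 3  [load 2500/2500]
4 vans opened.

4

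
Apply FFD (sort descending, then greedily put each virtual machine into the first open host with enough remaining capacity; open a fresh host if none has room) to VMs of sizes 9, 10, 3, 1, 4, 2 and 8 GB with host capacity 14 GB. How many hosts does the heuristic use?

Sorted descending: 10, 9, 8, 4, 3, 2, 1.
  10 → host 1 (new)  [load 10/14]
  9 → host 2 (new)  [load 9/14]
  8 → host 3 (new)  [load 8/14]
  4 → host 1  [load 14/14]
  3 → host 2  [load 12/14]
  2 → host 2  [load 14/14]
  1 → host 3  [load 9/14]
3 hosts opened.

3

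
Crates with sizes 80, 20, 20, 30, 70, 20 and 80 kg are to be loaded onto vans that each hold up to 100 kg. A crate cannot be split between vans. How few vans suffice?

Total = 80 + 80 + 70 + 30 + 20 + 20 + 20 = 320 kg.
Lower bound: ⌈320/100⌉ = 4 vans.
A packing using 4 vans:
  van 1: 80 + 20 = 100
  van 2: 80 + 20 = 100
  van 3: 70 + 30 = 100
  van 4: 20 = 20
This matches the lower bound, so 4 is optimal.

4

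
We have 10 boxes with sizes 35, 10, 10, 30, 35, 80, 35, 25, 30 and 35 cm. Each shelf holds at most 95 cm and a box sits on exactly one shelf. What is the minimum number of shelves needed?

4

Total = 80 + 35 + 35 + 35 + 35 + 30 + 30 + 25 + 10 + 10 = 325 cm.
Lower bound: ⌈325/95⌉ = 4 shelves.
A packing using 4 shelves:
  shelf 1: 80 + 10 = 90
  shelf 2: 35 + 35 + 25 = 95
  shelf 3: 35 + 35 + 10 = 80
  shelf 4: 30 + 30 = 60
This matches the lower bound, so 4 is optimal.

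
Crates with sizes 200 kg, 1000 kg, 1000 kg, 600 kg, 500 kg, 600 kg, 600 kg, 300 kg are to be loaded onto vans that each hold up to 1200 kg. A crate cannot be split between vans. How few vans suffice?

5

Total = 1000 + 1000 + 600 + 600 + 600 + 500 + 300 + 200 = 4800 kg.
Lower bound: ⌈4800/1200⌉ = 4 vans.
A packing using 5 vans:
  van 1: 1000 + 200 = 1200
  van 2: 1000 = 1000
  van 3: 600 + 600 = 1200
  van 4: 600 + 500 = 1100
  van 5: 300 = 300
No arrangement into 4 vans stays within capacity, so 5 is optimal.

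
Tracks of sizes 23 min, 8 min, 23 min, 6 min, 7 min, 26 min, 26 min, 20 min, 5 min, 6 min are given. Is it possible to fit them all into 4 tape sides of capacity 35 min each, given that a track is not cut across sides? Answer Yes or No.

Total = 150 min; ⌈150/35⌉ = 5.
At least 5 tape sides are required, but only 4 are allowed.

No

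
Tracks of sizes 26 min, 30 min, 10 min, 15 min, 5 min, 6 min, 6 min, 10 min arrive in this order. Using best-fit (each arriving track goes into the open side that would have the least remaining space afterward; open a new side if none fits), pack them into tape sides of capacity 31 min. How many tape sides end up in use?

4

  26 → side 1 (new)  [load 26/31]
  30 → side 2 (new)  [load 30/31]
  10 → side 3 (new)  [load 10/31]
  15 → side 3  [load 25/31]
  5 → side 1  [load 31/31]
  6 → side 3  [load 31/31]
  6 → side 4 (new)  [load 6/31]
  10 → side 4  [load 16/31]
4 tape sides opened.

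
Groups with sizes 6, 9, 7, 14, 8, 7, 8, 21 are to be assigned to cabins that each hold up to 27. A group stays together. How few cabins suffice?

Total = 21 + 14 + 9 + 8 + 8 + 7 + 7 + 6 = 80.
Lower bound: ⌈80/27⌉ = 3 cabins.
A packing using 4 cabins:
  cabin 1: 21 + 6 = 27
  cabin 2: 14 + 9 = 23
  cabin 3: 8 + 8 + 7 = 23
  cabin 4: 7 = 7
No arrangement into 3 cabins stays within capacity, so 4 is optimal.

4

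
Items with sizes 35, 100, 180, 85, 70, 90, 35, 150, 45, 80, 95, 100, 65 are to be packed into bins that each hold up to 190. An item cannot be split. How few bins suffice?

Total = 180 + 150 + 100 + 100 + 95 + 90 + 85 + 80 + 70 + 65 + 45 + 35 + 35 = 1130.
Lower bound: ⌈1130/190⌉ = 6 bins.
A packing using 7 bins:
  bin 1: 180 = 180
  bin 2: 150 + 35 = 185
  bin 3: 100 + 90 = 190
  bin 4: 100 + 85 = 185
  bin 5: 95 + 80 = 175
  bin 6: 70 + 65 + 45 = 180
  bin 7: 35 = 35
No arrangement into 6 bins stays within capacity, so 7 is optimal.

7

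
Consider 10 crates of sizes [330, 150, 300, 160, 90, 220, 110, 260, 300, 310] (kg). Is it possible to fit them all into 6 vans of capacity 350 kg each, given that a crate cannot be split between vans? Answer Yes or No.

No

Total = 2230 kg; ⌈2230/350⌉ = 7.
At least 7 vans are required, but only 6 are allowed.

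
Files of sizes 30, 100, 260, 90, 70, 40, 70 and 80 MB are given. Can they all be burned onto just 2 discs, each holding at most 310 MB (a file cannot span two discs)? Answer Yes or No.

Total = 740 MB; ⌈740/310⌉ = 3.
At least 3 discs are required, but only 2 are allowed.

No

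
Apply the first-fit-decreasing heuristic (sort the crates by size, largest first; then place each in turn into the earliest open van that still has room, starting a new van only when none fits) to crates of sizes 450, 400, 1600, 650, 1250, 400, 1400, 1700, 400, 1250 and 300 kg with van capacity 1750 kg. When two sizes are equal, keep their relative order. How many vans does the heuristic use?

Sorted descending: 1700, 1600, 1400, 1250, 1250, 650, 450, 400, 400, 400, 300.
  1700 → van 1 (new)  [load 1700/1750]
  1600 → van 2 (new)  [load 1600/1750]
  1400 → van 3 (new)  [load 1400/1750]
  1250 → van 4 (new)  [load 1250/1750]
  1250 → van 5 (new)  [load 1250/1750]
  650 → van 6 (new)  [load 650/1750]
  450 → van 4  [load 1700/1750]
  400 → van 5  [load 1650/1750]
  400 → van 6  [load 1050/1750]
  400 → van 6  [load 1450/1750]
  300 → van 3  [load 1700/1750]
6 vans opened.

6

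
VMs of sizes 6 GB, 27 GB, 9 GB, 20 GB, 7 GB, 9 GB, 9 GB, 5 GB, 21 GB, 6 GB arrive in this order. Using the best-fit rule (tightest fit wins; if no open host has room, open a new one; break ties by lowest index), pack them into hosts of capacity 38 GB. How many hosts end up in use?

  6 → host 1 (new)  [load 6/38]
  27 → host 1  [load 33/38]
  9 → host 2 (new)  [load 9/38]
  20 → host 2  [load 29/38]
  7 → host 2  [load 36/38]
  9 → host 3 (new)  [load 9/38]
  9 → host 3  [load 18/38]
  5 → host 1  [load 38/38]
  21 → host 4 (new)  [load 21/38]
  6 → host 4  [load 27/38]
4 hosts opened.

4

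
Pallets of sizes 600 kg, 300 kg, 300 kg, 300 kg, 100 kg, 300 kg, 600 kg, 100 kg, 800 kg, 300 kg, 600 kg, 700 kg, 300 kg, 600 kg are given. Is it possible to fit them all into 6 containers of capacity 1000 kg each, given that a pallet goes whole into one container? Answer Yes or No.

No

Total = 5900 kg; ⌈5900/1000⌉ = 6.
The bound of 6 does not rule out 6, but exhaustive search shows no assignment into 6 containers of capacity 1000 kg exists — the minimum is 7.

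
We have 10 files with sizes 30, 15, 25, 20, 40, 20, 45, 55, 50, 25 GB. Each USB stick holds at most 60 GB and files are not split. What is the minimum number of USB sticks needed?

Total = 55 + 50 + 45 + 40 + 30 + 25 + 25 + 20 + 20 + 15 = 325 GB.
Lower bound: ⌈325/60⌉ = 6 USB sticks.
A packing using 6 USB sticks:
  USB stick 1: 55 = 55
  USB stick 2: 50 = 50
  USB stick 3: 45 + 15 = 60
  USB stick 4: 40 + 20 = 60
  USB stick 5: 30 + 25 = 55
  USB stick 6: 25 + 20 = 45
This matches the lower bound, so 6 is optimal.

6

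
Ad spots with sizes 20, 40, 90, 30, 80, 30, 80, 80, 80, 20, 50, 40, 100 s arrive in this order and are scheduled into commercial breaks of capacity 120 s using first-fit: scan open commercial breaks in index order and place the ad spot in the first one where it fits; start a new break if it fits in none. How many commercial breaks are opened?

8

  20 → break 1 (new)  [load 20/120]
  40 → break 1  [load 60/120]
  90 → break 2 (new)  [load 90/120]
  30 → break 1  [load 90/120]
  80 → break 3 (new)  [load 80/120]
  30 → break 1  [load 120/120]
  80 → break 4 (new)  [load 80/120]
  80 → break 5 (new)  [load 80/120]
  80 → break 6 (new)  [load 80/120]
  20 → break 2  [load 110/120]
  50 → break 7 (new)  [load 50/120]
  40 → break 3  [load 120/120]
  100 → break 8 (new)  [load 100/120]
8 commercial breaks opened.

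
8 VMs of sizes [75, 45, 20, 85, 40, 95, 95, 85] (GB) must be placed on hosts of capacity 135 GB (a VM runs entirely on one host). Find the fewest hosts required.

5

Total = 95 + 95 + 85 + 85 + 75 + 45 + 40 + 20 = 540 GB.
Lower bound: ⌈540/135⌉ = 4 hosts.
Also, 5 VMs each exceed 135/2 GB, and no two of those can share a host, so at least 5 hosts are needed.
A packing using 5 hosts:
  host 1: 95 + 40 = 135
  host 2: 95 + 20 = 115
  host 3: 85 + 45 = 130
  host 4: 85 = 85
  host 5: 75 = 75
This matches the lower bound, so 5 is optimal.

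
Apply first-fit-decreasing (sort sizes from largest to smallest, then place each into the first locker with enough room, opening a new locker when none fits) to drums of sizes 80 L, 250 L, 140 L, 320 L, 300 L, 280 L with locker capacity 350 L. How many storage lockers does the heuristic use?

Sorted descending: 320, 300, 280, 250, 140, 80.
  320 → locker 1 (new)  [load 320/350]
  300 → locker 2 (new)  [load 300/350]
  280 → locker 3 (new)  [load 280/350]
  250 → locker 4 (new)  [load 250/350]
  140 → locker 5 (new)  [load 140/350]
  80 → locker 4  [load 330/350]
5 storage lockers opened.

5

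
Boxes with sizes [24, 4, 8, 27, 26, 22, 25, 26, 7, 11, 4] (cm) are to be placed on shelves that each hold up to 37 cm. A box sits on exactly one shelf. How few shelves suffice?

Total = 27 + 26 + 26 + 25 + 24 + 22 + 11 + 8 + 7 + 4 + 4 = 184 cm.
Lower bound: ⌈184/37⌉ = 5 shelves.
Also, 6 boxes each exceed 37/2 cm, and no two of those can share a shelf, so at least 6 shelves are needed.
A packing using 6 shelves:
  shelf 1: 27 + 8 = 35
  shelf 2: 26 + 11 = 37
  shelf 3: 26 + 7 + 4 = 37
  shelf 4: 25 + 4 = 29
  shelf 5: 24 = 24
  shelf 6: 22 = 22
This matches the lower bound, so 6 is optimal.

6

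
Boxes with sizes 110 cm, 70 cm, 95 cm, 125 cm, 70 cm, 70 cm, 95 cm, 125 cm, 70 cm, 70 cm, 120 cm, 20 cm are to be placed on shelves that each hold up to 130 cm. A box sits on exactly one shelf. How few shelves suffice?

Total = 125 + 125 + 120 + 110 + 95 + 95 + 70 + 70 + 70 + 70 + 70 + 20 = 1040 cm.
Lower bound: ⌈1040/130⌉ = 8 shelves.
Also, 11 boxes each exceed 65 cm, and no two of those can share a shelf, so at least 11 shelves are needed.
A packing using 11 shelves:
  shelf 1: 125 = 125
  shelf 2: 125 = 125
  shelf 3: 120 = 120
  shelf 4: 110 + 20 = 130
  shelf 5: 95 = 95
  shelf 6: 95 = 95
  shelf 7: 70 = 70
  shelf 8: 70 = 70
  shelf 9: 70 = 70
  shelf 10: 70 = 70
  shelf 11: 70 = 70
This matches the lower bound, so 11 is optimal.

11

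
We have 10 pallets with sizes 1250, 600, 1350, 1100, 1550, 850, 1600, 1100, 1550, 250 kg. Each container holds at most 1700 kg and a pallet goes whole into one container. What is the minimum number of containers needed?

8

Total = 1600 + 1550 + 1550 + 1350 + 1250 + 1100 + 1100 + 850 + 600 + 250 = 11200 kg.
Lower bound: ⌈11200/1700⌉ = 7 containers.
A packing using 8 containers:
  container 1: 1600 = 1600
  container 2: 1550 = 1550
  container 3: 1550 = 1550
  container 4: 1350 + 250 = 1600
  container 5: 1250 = 1250
  container 6: 1100 + 600 = 1700
  container 7: 1100 = 1100
  container 8: 850 = 850
No arrangement into 7 containers stays within capacity, so 8 is optimal.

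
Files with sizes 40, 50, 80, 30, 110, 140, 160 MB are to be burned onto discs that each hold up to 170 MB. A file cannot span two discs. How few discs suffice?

4

Total = 160 + 140 + 110 + 80 + 50 + 40 + 30 = 610 MB.
Lower bound: ⌈610/170⌉ = 4 discs.
A packing using 4 discs:
  disc 1: 160 = 160
  disc 2: 140 + 30 = 170
  disc 3: 110 + 50 = 160
  disc 4: 80 + 40 = 120
This matches the lower bound, so 4 is optimal.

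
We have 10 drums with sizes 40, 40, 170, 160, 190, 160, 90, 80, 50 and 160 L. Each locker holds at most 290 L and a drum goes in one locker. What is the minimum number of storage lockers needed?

Total = 190 + 170 + 160 + 160 + 160 + 90 + 80 + 50 + 40 + 40 = 1140 L.
Lower bound: ⌈1140/290⌉ = 4 storage lockers.
Also, 5 drums each exceed 145 L, and no two of those can share a locker, so at least 5 storage lockers are needed.
A packing using 5 storage lockers:
  locker 1: 190 + 90 = 280
  locker 2: 170 + 80 + 40 = 290
  locker 3: 160 + 50 + 40 = 250
  locker 4: 160 = 160
  locker 5: 160 = 160
This matches the lower bound, so 5 is optimal.

5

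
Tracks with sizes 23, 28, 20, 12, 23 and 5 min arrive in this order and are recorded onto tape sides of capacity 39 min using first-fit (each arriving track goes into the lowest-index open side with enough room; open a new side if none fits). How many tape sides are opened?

  23 → side 1 (new)  [load 23/39]
  28 → side 2 (new)  [load 28/39]
  20 → side 3 (new)  [load 20/39]
  12 → side 1  [load 35/39]
  23 → side 4 (new)  [load 23/39]
  5 → side 2  [load 33/39]
4 tape sides opened.

4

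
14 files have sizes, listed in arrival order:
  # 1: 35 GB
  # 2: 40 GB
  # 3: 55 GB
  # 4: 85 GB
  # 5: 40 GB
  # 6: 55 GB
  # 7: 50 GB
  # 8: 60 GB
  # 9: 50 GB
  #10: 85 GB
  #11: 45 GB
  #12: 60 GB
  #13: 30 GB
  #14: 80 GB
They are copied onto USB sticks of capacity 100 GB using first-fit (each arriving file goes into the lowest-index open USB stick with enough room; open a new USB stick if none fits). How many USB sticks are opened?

9

  35 → USB stick 1 (new)  [load 35/100]
  40 → USB stick 1  [load 75/100]
  55 → USB stick 2 (new)  [load 55/100]
  85 → USB stick 3 (new)  [load 85/100]
  40 → USB stick 2  [load 95/100]
  55 → USB stick 4 (new)  [load 55/100]
  50 → USB stick 5 (new)  [load 50/100]
  60 → USB stick 6 (new)  [load 60/100]
  50 → USB stick 5  [load 100/100]
  85 → USB stick 7 (new)  [load 85/100]
  45 → USB stick 4  [load 100/100]
  60 → USB stick 8 (new)  [load 60/100]
  30 → USB stick 6  [load 90/100]
  80 → USB stick 9 (new)  [load 80/100]
9 USB sticks opened.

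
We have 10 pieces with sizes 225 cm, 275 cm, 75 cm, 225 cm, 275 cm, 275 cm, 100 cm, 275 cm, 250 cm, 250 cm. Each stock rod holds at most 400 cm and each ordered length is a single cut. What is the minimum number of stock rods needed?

8

Total = 275 + 275 + 275 + 275 + 250 + 250 + 225 + 225 + 100 + 75 = 2225 cm.
Lower bound: ⌈2225/400⌉ = 6 stock rods.
Also, 8 pieces each exceed 200 cm, and no two of those can share a stock rod, so at least 8 stock rods are needed.
A packing using 8 stock rods:
  stock rod 1: 275 + 100 = 375
  stock rod 2: 275 + 75 = 350
  stock rod 3: 275 = 275
  stock rod 4: 275 = 275
  stock rod 5: 250 = 250
  stock rod 6: 250 = 250
  stock rod 7: 225 = 225
  stock rod 8: 225 = 225
This matches the lower bound, so 8 is optimal.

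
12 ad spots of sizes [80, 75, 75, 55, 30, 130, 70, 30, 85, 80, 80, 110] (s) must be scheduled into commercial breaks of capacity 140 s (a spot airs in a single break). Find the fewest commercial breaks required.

Total = 130 + 110 + 85 + 80 + 80 + 80 + 75 + 75 + 70 + 55 + 30 + 30 = 900 s.
Lower bound: ⌈900/140⌉ = 7 commercial breaks.
Also, 8 ad spots each exceed 70 s, and no two of those can share a break, so at least 8 commercial breaks are needed.
A packing using 9 commercial breaks:
  break 1: 130 = 130
  break 2: 110 + 30 = 140
  break 3: 85 + 55 = 140
  break 4: 80 + 30 = 110
  break 5: 80 = 80
  break 6: 80 = 80
  break 7: 75 = 75
  break 8: 75 = 75
  break 9: 70 = 70
No arrangement into 8 commercial breaks stays within capacity, so 9 is optimal.

9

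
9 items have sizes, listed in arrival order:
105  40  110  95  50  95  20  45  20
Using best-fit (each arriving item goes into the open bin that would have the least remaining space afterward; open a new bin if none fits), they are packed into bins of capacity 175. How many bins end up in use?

4

  105 → bin 1 (new)  [load 105/175]
  40 → bin 1  [load 145/175]
  110 → bin 2 (new)  [load 110/175]
  95 → bin 3 (new)  [load 95/175]
  50 → bin 2  [load 160/175]
  95 → bin 4 (new)  [load 95/175]
  20 → bin 1  [load 165/175]
  45 → bin 3  [load 140/175]
  20 → bin 3  [load 160/175]
4 bins opened.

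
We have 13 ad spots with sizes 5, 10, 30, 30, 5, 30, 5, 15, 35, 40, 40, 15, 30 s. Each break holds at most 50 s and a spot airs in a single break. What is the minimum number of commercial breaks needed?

Total = 40 + 40 + 35 + 30 + 30 + 30 + 30 + 15 + 15 + 10 + 5 + 5 + 5 = 290 s.
Lower bound: ⌈290/50⌉ = 6 commercial breaks.
Also, 7 ad spots each exceed 25 s, and no two of those can share a break, so at least 7 commercial breaks are needed.
A packing using 7 commercial breaks:
  break 1: 40 + 10 = 50
  break 2: 40 + 5 + 5 = 50
  break 3: 35 + 15 = 50
  break 4: 30 + 15 + 5 = 50
  break 5: 30 = 30
  break 6: 30 = 30
  break 7: 30 = 30
This matches the lower bound, so 7 is optimal.

7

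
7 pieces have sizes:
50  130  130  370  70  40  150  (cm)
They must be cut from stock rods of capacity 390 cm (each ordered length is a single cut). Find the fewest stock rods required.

3

Total = 370 + 150 + 130 + 130 + 70 + 50 + 40 = 940 cm.
Lower bound: ⌈940/390⌉ = 3 stock rods.
A packing using 3 stock rods:
  stock rod 1: 370 = 370
  stock rod 2: 150 + 130 + 70 + 40 = 390
  stock rod 3: 130 + 50 = 180
This matches the lower bound, so 3 is optimal.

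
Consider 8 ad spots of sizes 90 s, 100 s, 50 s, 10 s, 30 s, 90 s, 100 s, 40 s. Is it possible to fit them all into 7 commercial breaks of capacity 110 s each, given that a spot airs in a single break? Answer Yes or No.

A valid assignment using 6 commercial breaks:
  break 1: 100 + 10 = 110
  break 2: 100 = 100
  break 3: 90 = 90
  break 4: 90 = 90
  break 5: 50 + 40 = 90
  break 6: 30 = 30
That uses only 6 ≤ 7, so 7 commercial breaks are enough.

Yes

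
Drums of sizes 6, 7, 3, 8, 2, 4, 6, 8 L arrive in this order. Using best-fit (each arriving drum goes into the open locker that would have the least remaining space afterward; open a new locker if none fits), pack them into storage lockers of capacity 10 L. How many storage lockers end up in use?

5

  6 → locker 1 (new)  [load 6/10]
  7 → locker 2 (new)  [load 7/10]
  3 → locker 2  [load 10/10]
  8 → locker 3 (new)  [load 8/10]
  2 → locker 3  [load 10/10]
  4 → locker 1  [load 10/10]
  6 → locker 4 (new)  [load 6/10]
  8 → locker 5 (new)  [load 8/10]
5 storage lockers opened.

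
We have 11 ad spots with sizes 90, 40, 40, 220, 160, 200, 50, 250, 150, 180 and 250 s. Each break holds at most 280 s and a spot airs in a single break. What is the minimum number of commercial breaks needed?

7

Total = 250 + 250 + 220 + 200 + 180 + 160 + 150 + 90 + 50 + 40 + 40 = 1630 s.
Lower bound: ⌈1630/280⌉ = 6 commercial breaks.
Also, 7 ad spots each exceed 140 s, and no two of those can share a break, so at least 7 commercial breaks are needed.
A packing using 7 commercial breaks:
  break 1: 250 = 250
  break 2: 250 = 250
  break 3: 220 + 50 = 270
  break 4: 200 + 40 + 40 = 280
  break 5: 180 + 90 = 270
  break 6: 160 = 160
  break 7: 150 = 150
This matches the lower bound, so 7 is optimal.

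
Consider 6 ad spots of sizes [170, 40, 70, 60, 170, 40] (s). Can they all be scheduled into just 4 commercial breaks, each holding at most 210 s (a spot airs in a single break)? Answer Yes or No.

Yes

A valid assignment using 3 commercial breaks:
  break 1: 170 + 40 = 210
  break 2: 170 + 40 = 210
  break 3: 70 + 60 = 130
That uses only 3 ≤ 4, so 4 commercial breaks are enough.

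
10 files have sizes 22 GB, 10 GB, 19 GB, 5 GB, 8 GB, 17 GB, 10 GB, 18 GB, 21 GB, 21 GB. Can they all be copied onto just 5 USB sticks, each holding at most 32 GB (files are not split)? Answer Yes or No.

Total = 151 GB; ⌈151/32⌉ = 5.
6 files each exceed half the capacity and cannot share a USB stick, forcing at least 6 USB sticks.
At least 6 USB sticks are required, but only 5 are allowed.

No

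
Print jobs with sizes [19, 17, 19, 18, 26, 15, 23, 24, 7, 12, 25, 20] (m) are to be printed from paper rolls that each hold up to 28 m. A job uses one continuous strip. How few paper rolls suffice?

Total = 26 + 25 + 24 + 23 + 20 + 19 + 19 + 18 + 17 + 15 + 12 + 7 = 225 m.
Lower bound: ⌈225/28⌉ = 9 paper rolls.
Also, 10 print jobs each exceed 14 m, and no two of those can share a roll, so at least 10 paper rolls are needed.
A packing using 10 paper rolls:
  roll 1: 26 = 26
  roll 2: 25 = 25
  roll 3: 24 = 24
  roll 4: 23 = 23
  roll 5: 20 + 7 = 27
  roll 6: 19 = 19
  roll 7: 19 = 19
  roll 8: 18 = 18
  roll 9: 17 = 17
  roll 10: 15 + 12 = 27
This matches the lower bound, so 10 is optimal.

10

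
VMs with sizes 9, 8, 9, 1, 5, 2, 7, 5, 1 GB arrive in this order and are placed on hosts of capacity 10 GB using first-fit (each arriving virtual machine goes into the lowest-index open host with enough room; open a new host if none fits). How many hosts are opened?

  9 → host 1 (new)  [load 9/10]
  8 → host 2 (new)  [load 8/10]
  9 → host 3 (new)  [load 9/10]
  1 → host 1  [load 10/10]
  5 → host 4 (new)  [load 5/10]
  2 → host 2  [load 10/10]
  7 → host 5 (new)  [load 7/10]
  5 → host 4  [load 10/10]
  1 → host 3  [load 10/10]
5 hosts opened.

5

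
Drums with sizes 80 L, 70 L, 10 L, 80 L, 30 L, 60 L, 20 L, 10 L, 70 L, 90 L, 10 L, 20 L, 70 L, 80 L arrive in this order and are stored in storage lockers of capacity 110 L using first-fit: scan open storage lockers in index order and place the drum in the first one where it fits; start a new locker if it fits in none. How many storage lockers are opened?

  80 → locker 1 (new)  [load 80/110]
  70 → locker 2 (new)  [load 70/110]
  10 → locker 1  [load 90/110]
  80 → locker 3 (new)  [load 80/110]
  30 → locker 2  [load 100/110]
  60 → locker 4 (new)  [load 60/110]
  20 → locker 1  [load 110/110]
  10 → locker 2  [load 110/110]
  70 → locker 5 (new)  [load 70/110]
  90 → locker 6 (new)  [load 90/110]
  10 → locker 3  [load 90/110]
  20 → locker 3  [load 110/110]
  70 → locker 7 (new)  [load 70/110]
  80 → locker 8 (new)  [load 80/110]
8 storage lockers opened.

8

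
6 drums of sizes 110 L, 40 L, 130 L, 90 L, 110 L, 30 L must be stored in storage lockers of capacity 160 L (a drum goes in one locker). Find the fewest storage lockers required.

Total = 130 + 110 + 110 + 90 + 40 + 30 = 510 L.
Lower bound: ⌈510/160⌉ = 4 storage lockers.
A packing using 4 storage lockers:
  locker 1: 130 + 30 = 160
  locker 2: 110 + 40 = 150
  locker 3: 110 = 110
  locker 4: 90 = 90
This matches the lower bound, so 4 is optimal.

4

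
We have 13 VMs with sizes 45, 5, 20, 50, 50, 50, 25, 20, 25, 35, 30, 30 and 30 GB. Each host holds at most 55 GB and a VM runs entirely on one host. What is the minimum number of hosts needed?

Total = 50 + 50 + 50 + 45 + 35 + 30 + 30 + 30 + 25 + 25 + 20 + 20 + 5 = 415 GB.
Lower bound: ⌈415/55⌉ = 8 hosts.
A packing using 8 hosts:
  host 1: 50 + 5 = 55
  host 2: 50 = 50
  host 3: 50 = 50
  host 4: 45 = 45
  host 5: 35 + 20 = 55
  host 6: 30 + 25 = 55
  host 7: 30 + 25 = 55
  host 8: 30 + 20 = 50
This matches the lower bound, so 8 is optimal.

8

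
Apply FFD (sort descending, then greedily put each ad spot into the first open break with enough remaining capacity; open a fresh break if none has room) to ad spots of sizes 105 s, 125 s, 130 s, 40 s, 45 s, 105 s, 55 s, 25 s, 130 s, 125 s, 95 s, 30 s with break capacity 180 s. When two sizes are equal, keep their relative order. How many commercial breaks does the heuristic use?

Sorted descending: 130, 130, 125, 125, 105, 105, 95, 55, 45, 40, 30, 25.
  130 → break 1 (new)  [load 130/180]
  130 → break 2 (new)  [load 130/180]
  125 → break 3 (new)  [load 125/180]
  125 → break 4 (new)  [load 125/180]
  105 → break 5 (new)  [load 105/180]
  105 → break 6 (new)  [load 105/180]
  95 → break 7 (new)  [load 95/180]
  55 → break 3  [load 180/180]
  45 → break 1  [load 175/180]
  40 → break 2  [load 170/180]
  30 → break 4  [load 155/180]
  25 → break 4  [load 180/180]
7 commercial breaks opened.

7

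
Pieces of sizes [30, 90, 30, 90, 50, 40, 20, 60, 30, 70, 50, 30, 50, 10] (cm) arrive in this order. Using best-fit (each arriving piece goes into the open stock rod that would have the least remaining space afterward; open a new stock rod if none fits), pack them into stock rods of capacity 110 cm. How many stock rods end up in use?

  30 → stock rod 1 (new)  [load 30/110]
  90 → stock rod 2 (new)  [load 90/110]
  30 → stock rod 1  [load 60/110]
  90 → stock rod 3 (new)  [load 90/110]
  50 → stock rod 1  [load 110/110]
  40 → stock rod 4 (new)  [load 40/110]
  20 → stock rod 2  [load 110/110]
  60 → stock rod 4  [load 100/110]
  30 → stock rod 5 (new)  [load 30/110]
  70 → stock rod 5  [load 100/110]
  50 → stock rod 6 (new)  [load 50/110]
  30 → stock rod 6  [load 80/110]
  50 → stock rod 7 (new)  [load 50/110]
  10 → stock rod 4  [load 110/110]
7 stock rods opened.

7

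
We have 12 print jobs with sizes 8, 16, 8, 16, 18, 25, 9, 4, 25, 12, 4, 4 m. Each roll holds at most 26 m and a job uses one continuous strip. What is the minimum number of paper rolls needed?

6

Total = 25 + 25 + 18 + 16 + 16 + 12 + 9 + 8 + 8 + 4 + 4 + 4 = 149 m.
Lower bound: ⌈149/26⌉ = 6 paper rolls.
A packing using 6 paper rolls:
  roll 1: 25 = 25
  roll 2: 25 = 25
  roll 3: 18 + 8 = 26
  roll 4: 16 + 9 = 25
  roll 5: 16 + 8 = 24
  roll 6: 12 + 4 + 4 + 4 = 24
This matches the lower bound, so 6 is optimal.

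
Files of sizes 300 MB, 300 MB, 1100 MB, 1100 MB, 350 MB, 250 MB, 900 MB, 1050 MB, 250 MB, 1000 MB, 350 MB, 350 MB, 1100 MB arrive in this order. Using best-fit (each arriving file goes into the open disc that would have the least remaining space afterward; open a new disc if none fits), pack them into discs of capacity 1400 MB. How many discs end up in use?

  300 → disc 1 (new)  [load 300/1400]
  300 → disc 1  [load 600/1400]
  1100 → disc 2 (new)  [load 1100/1400]
  1100 → disc 3 (new)  [load 1100/1400]
  350 → disc 1  [load 950/1400]
  250 → disc 2  [load 1350/1400]
  900 → disc 4 (new)  [load 900/1400]
  1050 → disc 5 (new)  [load 1050/1400]
  250 → disc 3  [load 1350/1400]
  1000 → disc 6 (new)  [load 1000/1400]
  350 → disc 5  [load 1400/1400]
  350 → disc 6  [load 1350/1400]
  1100 → disc 7 (new)  [load 1100/1400]
7 discs opened.

7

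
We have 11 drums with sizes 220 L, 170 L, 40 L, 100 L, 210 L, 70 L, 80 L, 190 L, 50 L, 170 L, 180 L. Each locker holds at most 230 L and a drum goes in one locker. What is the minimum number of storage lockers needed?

Total = 220 + 210 + 190 + 180 + 170 + 170 + 100 + 80 + 70 + 50 + 40 = 1480 L.
Lower bound: ⌈1480/230⌉ = 7 storage lockers.
A packing using 8 storage lockers:
  locker 1: 220 = 220
  locker 2: 210 = 210
  locker 3: 190 + 40 = 230
  locker 4: 180 + 50 = 230
  locker 5: 170 = 170
  locker 6: 170 = 170
  locker 7: 100 + 80 = 180
  locker 8: 70 = 70
No arrangement into 7 storage lockers stays within capacity, so 8 is optimal.

8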